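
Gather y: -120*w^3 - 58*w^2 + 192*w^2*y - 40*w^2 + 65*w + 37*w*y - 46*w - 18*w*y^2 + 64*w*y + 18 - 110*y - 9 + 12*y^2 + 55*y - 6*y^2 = -120*w^3 - 98*w^2 + 19*w + y^2*(6 - 18*w) + y*(192*w^2 + 101*w - 55) + 9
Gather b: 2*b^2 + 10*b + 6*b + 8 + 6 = 2*b^2 + 16*b + 14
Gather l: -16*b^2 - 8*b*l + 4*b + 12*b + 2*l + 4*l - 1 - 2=-16*b^2 + 16*b + l*(6 - 8*b) - 3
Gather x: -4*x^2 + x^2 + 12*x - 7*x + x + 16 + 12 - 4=-3*x^2 + 6*x + 24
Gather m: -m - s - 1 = -m - s - 1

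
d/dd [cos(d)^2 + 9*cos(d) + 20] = -(2*cos(d) + 9)*sin(d)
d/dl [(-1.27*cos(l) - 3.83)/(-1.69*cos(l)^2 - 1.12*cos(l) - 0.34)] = (2.1463*cos(l)^2 + 12.9454*cos(l) + 3.8578)*sin(l)/(2.8561*cos(l)^4 + 3.7856*cos(l)^3 + 2.4036*cos(l)^2 + 0.7616*cos(l) + 0.1156)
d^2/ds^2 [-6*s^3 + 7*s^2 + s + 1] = 14 - 36*s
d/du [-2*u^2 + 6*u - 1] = 6 - 4*u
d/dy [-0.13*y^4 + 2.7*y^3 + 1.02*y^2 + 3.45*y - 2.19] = -0.52*y^3 + 8.1*y^2 + 2.04*y + 3.45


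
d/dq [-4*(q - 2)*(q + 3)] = -8*q - 4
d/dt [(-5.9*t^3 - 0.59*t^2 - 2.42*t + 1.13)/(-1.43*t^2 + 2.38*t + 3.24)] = (8.437*t^4 - 28.084*t^3 - 62.2128*t^2 - 0.5914*t - 10.5302)/(2.0449*t^4 - 6.8068*t^3 - 3.602*t^2 + 15.4224*t + 10.4976)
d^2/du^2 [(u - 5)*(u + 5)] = 2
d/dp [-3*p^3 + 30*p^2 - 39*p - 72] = -9*p^2 + 60*p - 39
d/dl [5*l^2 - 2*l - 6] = 10*l - 2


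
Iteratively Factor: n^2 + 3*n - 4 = (n - 1)*(n + 4)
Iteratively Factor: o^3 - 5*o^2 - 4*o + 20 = (o + 2)*(o^2 - 7*o + 10) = (o - 2)*(o + 2)*(o - 5)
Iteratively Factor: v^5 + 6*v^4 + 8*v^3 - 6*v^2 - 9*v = (v - 1)*(v^4 + 7*v^3 + 15*v^2 + 9*v) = v*(v - 1)*(v^3 + 7*v^2 + 15*v + 9) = v*(v - 1)*(v + 3)*(v^2 + 4*v + 3) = v*(v - 1)*(v + 3)^2*(v + 1)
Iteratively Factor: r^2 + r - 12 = (r - 3)*(r + 4)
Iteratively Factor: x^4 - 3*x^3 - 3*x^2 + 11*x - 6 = (x - 1)*(x^3 - 2*x^2 - 5*x + 6) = (x - 1)^2*(x^2 - x - 6) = (x - 1)^2*(x + 2)*(x - 3)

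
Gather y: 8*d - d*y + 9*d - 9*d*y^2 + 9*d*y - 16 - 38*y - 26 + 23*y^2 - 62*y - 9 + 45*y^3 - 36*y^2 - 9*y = 17*d + 45*y^3 + y^2*(-9*d - 13) + y*(8*d - 109) - 51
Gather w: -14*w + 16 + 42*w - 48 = 28*w - 32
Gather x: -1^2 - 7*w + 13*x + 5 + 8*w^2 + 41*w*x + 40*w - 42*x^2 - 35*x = 8*w^2 + 33*w - 42*x^2 + x*(41*w - 22) + 4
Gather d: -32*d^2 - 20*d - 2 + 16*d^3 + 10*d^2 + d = 16*d^3 - 22*d^2 - 19*d - 2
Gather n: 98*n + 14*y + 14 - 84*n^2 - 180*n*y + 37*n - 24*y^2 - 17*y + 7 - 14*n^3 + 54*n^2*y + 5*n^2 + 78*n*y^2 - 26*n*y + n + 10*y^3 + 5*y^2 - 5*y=-14*n^3 + n^2*(54*y - 79) + n*(78*y^2 - 206*y + 136) + 10*y^3 - 19*y^2 - 8*y + 21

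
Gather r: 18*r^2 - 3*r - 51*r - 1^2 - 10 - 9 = 18*r^2 - 54*r - 20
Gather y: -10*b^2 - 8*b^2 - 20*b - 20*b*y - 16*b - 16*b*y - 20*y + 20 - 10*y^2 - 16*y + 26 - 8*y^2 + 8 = -18*b^2 - 36*b - 18*y^2 + y*(-36*b - 36) + 54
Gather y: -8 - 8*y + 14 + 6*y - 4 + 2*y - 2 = 0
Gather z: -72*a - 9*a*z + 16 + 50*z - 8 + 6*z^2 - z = -72*a + 6*z^2 + z*(49 - 9*a) + 8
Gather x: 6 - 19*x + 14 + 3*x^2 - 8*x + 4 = 3*x^2 - 27*x + 24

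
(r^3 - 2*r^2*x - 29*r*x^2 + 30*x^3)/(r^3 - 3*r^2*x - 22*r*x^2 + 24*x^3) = (r + 5*x)/(r + 4*x)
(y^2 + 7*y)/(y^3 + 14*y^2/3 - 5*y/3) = 3*(y + 7)/(3*y^2 + 14*y - 5)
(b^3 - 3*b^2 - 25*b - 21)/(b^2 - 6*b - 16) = (-b^3 + 3*b^2 + 25*b + 21)/(-b^2 + 6*b + 16)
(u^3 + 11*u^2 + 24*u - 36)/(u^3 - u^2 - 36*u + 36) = (u + 6)/(u - 6)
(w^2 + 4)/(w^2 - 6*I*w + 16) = (w - 2*I)/(w - 8*I)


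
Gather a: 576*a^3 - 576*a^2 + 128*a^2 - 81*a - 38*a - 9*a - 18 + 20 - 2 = 576*a^3 - 448*a^2 - 128*a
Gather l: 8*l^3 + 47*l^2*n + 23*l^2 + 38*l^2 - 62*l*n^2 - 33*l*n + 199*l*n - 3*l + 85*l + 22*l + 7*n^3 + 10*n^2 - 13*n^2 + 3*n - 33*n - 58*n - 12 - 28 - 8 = 8*l^3 + l^2*(47*n + 61) + l*(-62*n^2 + 166*n + 104) + 7*n^3 - 3*n^2 - 88*n - 48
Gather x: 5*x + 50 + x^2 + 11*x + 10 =x^2 + 16*x + 60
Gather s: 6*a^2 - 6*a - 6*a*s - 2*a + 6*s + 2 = 6*a^2 - 8*a + s*(6 - 6*a) + 2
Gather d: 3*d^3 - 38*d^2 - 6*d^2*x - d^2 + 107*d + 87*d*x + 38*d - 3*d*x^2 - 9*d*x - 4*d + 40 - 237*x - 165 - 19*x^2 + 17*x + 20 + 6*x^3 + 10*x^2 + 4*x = 3*d^3 + d^2*(-6*x - 39) + d*(-3*x^2 + 78*x + 141) + 6*x^3 - 9*x^2 - 216*x - 105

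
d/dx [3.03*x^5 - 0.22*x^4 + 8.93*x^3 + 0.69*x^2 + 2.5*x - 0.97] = 15.15*x^4 - 0.88*x^3 + 26.79*x^2 + 1.38*x + 2.5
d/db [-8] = 0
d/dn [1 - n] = -1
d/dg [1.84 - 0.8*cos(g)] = 0.8*sin(g)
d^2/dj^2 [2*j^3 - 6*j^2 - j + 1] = 12*j - 12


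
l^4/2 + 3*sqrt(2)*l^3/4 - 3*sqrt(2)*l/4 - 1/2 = (l/2 + 1/2)*(l - 1)*(l + sqrt(2)/2)*(l + sqrt(2))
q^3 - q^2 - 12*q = q*(q - 4)*(q + 3)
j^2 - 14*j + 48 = (j - 8)*(j - 6)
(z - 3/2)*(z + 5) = z^2 + 7*z/2 - 15/2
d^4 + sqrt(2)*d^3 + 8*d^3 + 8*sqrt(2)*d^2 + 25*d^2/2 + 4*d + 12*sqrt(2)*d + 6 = (d + 2)*(d + 6)*(sqrt(2)*d/2 + 1/2)*(sqrt(2)*d + 1)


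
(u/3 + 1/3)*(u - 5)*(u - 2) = u^3/3 - 2*u^2 + u + 10/3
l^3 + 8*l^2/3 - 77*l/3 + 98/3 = (l - 7/3)*(l - 2)*(l + 7)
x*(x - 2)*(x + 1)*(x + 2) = x^4 + x^3 - 4*x^2 - 4*x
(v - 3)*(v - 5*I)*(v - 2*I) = v^3 - 3*v^2 - 7*I*v^2 - 10*v + 21*I*v + 30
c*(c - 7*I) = c^2 - 7*I*c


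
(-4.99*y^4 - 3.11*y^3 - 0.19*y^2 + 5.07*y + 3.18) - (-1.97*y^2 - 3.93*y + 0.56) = -4.99*y^4 - 3.11*y^3 + 1.78*y^2 + 9.0*y + 2.62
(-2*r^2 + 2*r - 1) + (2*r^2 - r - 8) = r - 9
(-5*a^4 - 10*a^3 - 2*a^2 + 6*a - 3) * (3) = -15*a^4 - 30*a^3 - 6*a^2 + 18*a - 9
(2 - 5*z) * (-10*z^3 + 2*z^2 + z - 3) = 50*z^4 - 30*z^3 - z^2 + 17*z - 6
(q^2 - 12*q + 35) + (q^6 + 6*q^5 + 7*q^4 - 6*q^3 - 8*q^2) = q^6 + 6*q^5 + 7*q^4 - 6*q^3 - 7*q^2 - 12*q + 35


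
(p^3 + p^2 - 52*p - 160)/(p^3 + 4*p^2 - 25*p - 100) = (p - 8)/(p - 5)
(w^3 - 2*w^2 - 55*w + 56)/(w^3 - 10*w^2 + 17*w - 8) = (w + 7)/(w - 1)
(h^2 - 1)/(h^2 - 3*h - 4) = (h - 1)/(h - 4)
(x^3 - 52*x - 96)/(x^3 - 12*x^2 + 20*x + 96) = (x + 6)/(x - 6)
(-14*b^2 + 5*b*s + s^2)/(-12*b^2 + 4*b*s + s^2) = (7*b + s)/(6*b + s)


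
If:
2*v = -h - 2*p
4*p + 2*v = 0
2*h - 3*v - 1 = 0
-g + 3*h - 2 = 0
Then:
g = -7/5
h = 1/5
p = 1/10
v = -1/5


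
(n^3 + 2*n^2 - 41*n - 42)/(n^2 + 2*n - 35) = (n^2 - 5*n - 6)/(n - 5)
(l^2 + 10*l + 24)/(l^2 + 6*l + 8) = (l + 6)/(l + 2)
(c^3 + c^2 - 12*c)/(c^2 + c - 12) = c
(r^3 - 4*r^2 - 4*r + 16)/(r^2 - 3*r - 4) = (r^2 - 4)/(r + 1)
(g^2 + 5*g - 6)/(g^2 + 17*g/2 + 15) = 2*(g - 1)/(2*g + 5)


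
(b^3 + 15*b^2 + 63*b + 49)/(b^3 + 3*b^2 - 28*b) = (b^2 + 8*b + 7)/(b*(b - 4))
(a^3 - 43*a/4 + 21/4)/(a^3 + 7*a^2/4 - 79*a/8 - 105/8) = 2*(2*a - 1)/(4*a + 5)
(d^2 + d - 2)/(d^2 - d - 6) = (d - 1)/(d - 3)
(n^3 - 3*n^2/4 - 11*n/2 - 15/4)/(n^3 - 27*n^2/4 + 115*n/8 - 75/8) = 2*(4*n^2 + 9*n + 5)/(8*n^2 - 30*n + 25)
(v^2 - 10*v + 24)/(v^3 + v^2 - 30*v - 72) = (v - 4)/(v^2 + 7*v + 12)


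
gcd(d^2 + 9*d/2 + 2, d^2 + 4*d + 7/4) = d + 1/2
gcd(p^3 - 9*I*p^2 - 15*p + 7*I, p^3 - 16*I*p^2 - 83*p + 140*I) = p - 7*I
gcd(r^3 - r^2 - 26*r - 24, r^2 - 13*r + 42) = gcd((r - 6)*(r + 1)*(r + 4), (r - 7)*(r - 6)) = r - 6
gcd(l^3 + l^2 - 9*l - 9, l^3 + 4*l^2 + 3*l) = l^2 + 4*l + 3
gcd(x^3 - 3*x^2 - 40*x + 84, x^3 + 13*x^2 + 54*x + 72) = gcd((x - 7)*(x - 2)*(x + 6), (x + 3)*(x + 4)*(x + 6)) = x + 6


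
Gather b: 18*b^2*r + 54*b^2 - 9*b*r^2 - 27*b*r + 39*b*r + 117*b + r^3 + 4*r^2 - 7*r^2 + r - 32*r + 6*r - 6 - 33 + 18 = b^2*(18*r + 54) + b*(-9*r^2 + 12*r + 117) + r^3 - 3*r^2 - 25*r - 21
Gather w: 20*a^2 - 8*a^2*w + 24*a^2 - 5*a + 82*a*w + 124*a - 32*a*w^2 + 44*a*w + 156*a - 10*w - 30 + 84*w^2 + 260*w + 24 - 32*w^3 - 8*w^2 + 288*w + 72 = 44*a^2 + 275*a - 32*w^3 + w^2*(76 - 32*a) + w*(-8*a^2 + 126*a + 538) + 66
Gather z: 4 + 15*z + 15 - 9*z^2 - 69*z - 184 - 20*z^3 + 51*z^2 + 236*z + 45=-20*z^3 + 42*z^2 + 182*z - 120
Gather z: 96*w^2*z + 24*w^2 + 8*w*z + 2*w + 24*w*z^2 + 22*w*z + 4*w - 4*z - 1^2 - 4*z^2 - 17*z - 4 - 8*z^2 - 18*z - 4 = 24*w^2 + 6*w + z^2*(24*w - 12) + z*(96*w^2 + 30*w - 39) - 9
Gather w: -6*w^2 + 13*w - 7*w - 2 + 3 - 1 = -6*w^2 + 6*w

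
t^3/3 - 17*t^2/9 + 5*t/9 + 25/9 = (t/3 + 1/3)*(t - 5)*(t - 5/3)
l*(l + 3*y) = l^2 + 3*l*y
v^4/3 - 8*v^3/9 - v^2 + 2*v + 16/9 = (v/3 + 1/3)*(v - 8/3)*(v - 2)*(v + 1)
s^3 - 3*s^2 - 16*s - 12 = (s - 6)*(s + 1)*(s + 2)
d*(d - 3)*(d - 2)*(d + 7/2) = d^4 - 3*d^3/2 - 23*d^2/2 + 21*d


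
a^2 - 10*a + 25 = (a - 5)^2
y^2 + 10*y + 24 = (y + 4)*(y + 6)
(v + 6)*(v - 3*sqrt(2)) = v^2 - 3*sqrt(2)*v + 6*v - 18*sqrt(2)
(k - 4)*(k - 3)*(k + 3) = k^3 - 4*k^2 - 9*k + 36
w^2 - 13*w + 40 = (w - 8)*(w - 5)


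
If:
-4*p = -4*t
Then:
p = t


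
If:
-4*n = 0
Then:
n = 0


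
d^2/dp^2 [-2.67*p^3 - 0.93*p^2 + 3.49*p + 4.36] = -16.02*p - 1.86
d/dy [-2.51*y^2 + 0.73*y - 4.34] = 0.73 - 5.02*y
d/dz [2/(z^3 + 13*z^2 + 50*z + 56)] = 2*(-3*z^2 - 26*z - 50)/(z^3 + 13*z^2 + 50*z + 56)^2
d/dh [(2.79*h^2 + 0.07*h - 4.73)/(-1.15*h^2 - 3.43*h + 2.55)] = (-9.4892*h^2 + 3.35*h - 16.0454)/(1.3225*h^4 + 7.889*h^3 + 5.8999*h^2 - 17.493*h + 6.5025)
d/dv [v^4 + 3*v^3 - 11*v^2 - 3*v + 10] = 4*v^3 + 9*v^2 - 22*v - 3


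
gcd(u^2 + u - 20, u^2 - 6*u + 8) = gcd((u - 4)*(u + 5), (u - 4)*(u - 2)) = u - 4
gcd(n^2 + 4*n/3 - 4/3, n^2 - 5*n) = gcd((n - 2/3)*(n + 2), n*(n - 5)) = 1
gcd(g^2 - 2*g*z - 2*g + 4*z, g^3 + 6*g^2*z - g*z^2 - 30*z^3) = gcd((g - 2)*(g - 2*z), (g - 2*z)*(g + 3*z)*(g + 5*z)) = -g + 2*z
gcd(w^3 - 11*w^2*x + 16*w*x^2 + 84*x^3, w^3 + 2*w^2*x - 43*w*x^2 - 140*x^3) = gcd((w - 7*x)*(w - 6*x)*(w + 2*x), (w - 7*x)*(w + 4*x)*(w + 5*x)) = -w + 7*x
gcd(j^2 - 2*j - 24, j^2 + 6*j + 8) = j + 4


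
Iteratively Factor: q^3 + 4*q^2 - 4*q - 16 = (q - 2)*(q^2 + 6*q + 8) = (q - 2)*(q + 4)*(q + 2)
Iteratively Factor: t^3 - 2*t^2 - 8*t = (t - 4)*(t^2 + 2*t) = t*(t - 4)*(t + 2)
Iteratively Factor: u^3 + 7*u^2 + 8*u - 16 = (u - 1)*(u^2 + 8*u + 16) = (u - 1)*(u + 4)*(u + 4)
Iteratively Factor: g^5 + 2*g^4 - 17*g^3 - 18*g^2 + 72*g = (g - 2)*(g^4 + 4*g^3 - 9*g^2 - 36*g) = (g - 2)*(g + 3)*(g^3 + g^2 - 12*g) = (g - 2)*(g + 3)*(g + 4)*(g^2 - 3*g) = g*(g - 2)*(g + 3)*(g + 4)*(g - 3)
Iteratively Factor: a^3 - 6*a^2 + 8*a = (a)*(a^2 - 6*a + 8) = a*(a - 2)*(a - 4)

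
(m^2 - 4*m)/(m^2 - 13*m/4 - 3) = 4*m/(4*m + 3)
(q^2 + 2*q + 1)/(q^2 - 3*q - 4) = (q + 1)/(q - 4)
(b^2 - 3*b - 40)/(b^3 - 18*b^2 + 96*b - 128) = (b + 5)/(b^2 - 10*b + 16)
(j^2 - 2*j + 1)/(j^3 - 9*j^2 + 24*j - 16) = (j - 1)/(j^2 - 8*j + 16)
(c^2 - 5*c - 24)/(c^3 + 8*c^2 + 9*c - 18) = (c - 8)/(c^2 + 5*c - 6)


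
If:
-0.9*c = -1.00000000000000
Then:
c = 1.11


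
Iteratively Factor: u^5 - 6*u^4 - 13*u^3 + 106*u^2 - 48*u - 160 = (u - 4)*(u^4 - 2*u^3 - 21*u^2 + 22*u + 40) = (u - 4)*(u - 2)*(u^3 - 21*u - 20) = (u - 5)*(u - 4)*(u - 2)*(u^2 + 5*u + 4) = (u - 5)*(u - 4)*(u - 2)*(u + 4)*(u + 1)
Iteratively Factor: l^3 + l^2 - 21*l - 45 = (l - 5)*(l^2 + 6*l + 9) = (l - 5)*(l + 3)*(l + 3)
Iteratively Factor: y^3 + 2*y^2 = (y)*(y^2 + 2*y) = y*(y + 2)*(y)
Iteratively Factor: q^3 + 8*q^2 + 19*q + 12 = (q + 3)*(q^2 + 5*q + 4) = (q + 3)*(q + 4)*(q + 1)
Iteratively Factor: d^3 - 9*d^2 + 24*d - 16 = (d - 4)*(d^2 - 5*d + 4) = (d - 4)*(d - 1)*(d - 4)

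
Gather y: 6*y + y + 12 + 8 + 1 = 7*y + 21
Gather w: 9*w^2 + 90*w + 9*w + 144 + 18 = 9*w^2 + 99*w + 162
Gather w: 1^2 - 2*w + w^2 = w^2 - 2*w + 1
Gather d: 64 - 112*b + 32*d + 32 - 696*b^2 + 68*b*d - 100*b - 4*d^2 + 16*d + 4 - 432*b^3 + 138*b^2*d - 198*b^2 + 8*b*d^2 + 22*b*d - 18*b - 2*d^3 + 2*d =-432*b^3 - 894*b^2 - 230*b - 2*d^3 + d^2*(8*b - 4) + d*(138*b^2 + 90*b + 50) + 100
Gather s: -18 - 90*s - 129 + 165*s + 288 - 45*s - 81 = 30*s + 60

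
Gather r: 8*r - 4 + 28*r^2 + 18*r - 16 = 28*r^2 + 26*r - 20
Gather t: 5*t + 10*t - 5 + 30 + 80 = 15*t + 105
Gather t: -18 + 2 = -16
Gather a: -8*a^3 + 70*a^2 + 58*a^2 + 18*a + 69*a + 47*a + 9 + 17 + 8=-8*a^3 + 128*a^2 + 134*a + 34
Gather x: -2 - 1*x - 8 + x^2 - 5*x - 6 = x^2 - 6*x - 16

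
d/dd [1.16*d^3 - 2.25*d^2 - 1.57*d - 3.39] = 3.48*d^2 - 4.5*d - 1.57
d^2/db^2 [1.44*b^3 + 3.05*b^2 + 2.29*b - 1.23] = 8.64*b + 6.1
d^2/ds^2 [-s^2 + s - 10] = -2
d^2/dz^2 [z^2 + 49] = 2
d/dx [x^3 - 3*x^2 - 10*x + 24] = 3*x^2 - 6*x - 10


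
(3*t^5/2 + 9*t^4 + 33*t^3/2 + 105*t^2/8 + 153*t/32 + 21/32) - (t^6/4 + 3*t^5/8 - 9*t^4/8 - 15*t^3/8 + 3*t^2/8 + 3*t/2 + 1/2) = -t^6/4 + 9*t^5/8 + 81*t^4/8 + 147*t^3/8 + 51*t^2/4 + 105*t/32 + 5/32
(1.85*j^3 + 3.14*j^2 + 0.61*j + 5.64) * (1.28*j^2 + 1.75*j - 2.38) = 2.368*j^5 + 7.2567*j^4 + 1.8728*j^3 + 0.813499999999999*j^2 + 8.4182*j - 13.4232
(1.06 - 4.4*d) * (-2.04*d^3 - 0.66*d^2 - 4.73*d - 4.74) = 8.976*d^4 + 0.7416*d^3 + 20.1124*d^2 + 15.8422*d - 5.0244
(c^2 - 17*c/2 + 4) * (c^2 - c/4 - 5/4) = c^4 - 35*c^3/4 + 39*c^2/8 + 77*c/8 - 5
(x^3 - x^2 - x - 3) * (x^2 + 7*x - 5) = x^5 + 6*x^4 - 13*x^3 - 5*x^2 - 16*x + 15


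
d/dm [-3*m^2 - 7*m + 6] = -6*m - 7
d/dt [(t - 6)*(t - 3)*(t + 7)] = 3*t^2 - 4*t - 45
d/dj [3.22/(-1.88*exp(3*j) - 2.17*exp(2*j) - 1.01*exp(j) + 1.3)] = (18.1608*exp(2*j) + 13.9748*exp(j) + 3.2522)*exp(j)/(1.88*exp(3*j) + 2.17*exp(2*j) + 1.01*exp(j) - 1.3)^2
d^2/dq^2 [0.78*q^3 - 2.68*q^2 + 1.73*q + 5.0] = 4.68*q - 5.36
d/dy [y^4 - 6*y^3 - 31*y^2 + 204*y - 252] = 4*y^3 - 18*y^2 - 62*y + 204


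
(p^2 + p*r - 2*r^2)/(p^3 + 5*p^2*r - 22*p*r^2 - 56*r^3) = (p - r)/(p^2 + 3*p*r - 28*r^2)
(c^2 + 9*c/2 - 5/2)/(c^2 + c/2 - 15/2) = (2*c^2 + 9*c - 5)/(2*c^2 + c - 15)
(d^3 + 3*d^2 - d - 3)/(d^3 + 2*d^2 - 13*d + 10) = (d^2 + 4*d + 3)/(d^2 + 3*d - 10)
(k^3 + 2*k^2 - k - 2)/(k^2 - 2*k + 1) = (k^2 + 3*k + 2)/(k - 1)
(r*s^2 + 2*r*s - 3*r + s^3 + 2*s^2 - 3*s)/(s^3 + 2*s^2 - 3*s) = (r + s)/s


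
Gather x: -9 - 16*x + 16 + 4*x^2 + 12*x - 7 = 4*x^2 - 4*x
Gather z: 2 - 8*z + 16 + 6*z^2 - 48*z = 6*z^2 - 56*z + 18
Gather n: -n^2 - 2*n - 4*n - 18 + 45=-n^2 - 6*n + 27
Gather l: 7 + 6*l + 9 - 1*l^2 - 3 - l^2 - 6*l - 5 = 8 - 2*l^2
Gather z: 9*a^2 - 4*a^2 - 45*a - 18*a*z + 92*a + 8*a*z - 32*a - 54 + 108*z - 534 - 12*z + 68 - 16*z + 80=5*a^2 + 15*a + z*(80 - 10*a) - 440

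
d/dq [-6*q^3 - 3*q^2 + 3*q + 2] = -18*q^2 - 6*q + 3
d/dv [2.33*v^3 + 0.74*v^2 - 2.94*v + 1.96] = 6.99*v^2 + 1.48*v - 2.94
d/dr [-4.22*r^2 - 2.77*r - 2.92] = -8.44*r - 2.77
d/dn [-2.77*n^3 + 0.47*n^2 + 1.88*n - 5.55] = -8.31*n^2 + 0.94*n + 1.88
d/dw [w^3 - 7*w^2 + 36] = w*(3*w - 14)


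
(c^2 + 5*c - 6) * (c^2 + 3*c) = c^4 + 8*c^3 + 9*c^2 - 18*c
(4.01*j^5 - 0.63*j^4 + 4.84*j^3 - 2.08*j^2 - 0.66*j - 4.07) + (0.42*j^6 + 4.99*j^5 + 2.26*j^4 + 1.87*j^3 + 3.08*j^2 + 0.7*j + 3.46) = 0.42*j^6 + 9.0*j^5 + 1.63*j^4 + 6.71*j^3 + 1.0*j^2 + 0.0399999999999999*j - 0.61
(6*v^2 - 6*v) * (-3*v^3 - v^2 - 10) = -18*v^5 + 12*v^4 + 6*v^3 - 60*v^2 + 60*v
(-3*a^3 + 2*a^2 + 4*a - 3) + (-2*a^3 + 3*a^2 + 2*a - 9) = -5*a^3 + 5*a^2 + 6*a - 12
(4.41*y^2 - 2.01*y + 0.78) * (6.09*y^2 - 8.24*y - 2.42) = 26.8569*y^4 - 48.5793*y^3 + 10.6404*y^2 - 1.563*y - 1.8876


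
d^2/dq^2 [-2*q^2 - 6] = -4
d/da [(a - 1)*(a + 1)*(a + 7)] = 3*a^2 + 14*a - 1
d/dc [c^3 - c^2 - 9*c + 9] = 3*c^2 - 2*c - 9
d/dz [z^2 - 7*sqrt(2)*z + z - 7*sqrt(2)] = 2*z - 7*sqrt(2) + 1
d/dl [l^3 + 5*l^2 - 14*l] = 3*l^2 + 10*l - 14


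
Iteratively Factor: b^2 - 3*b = (b)*(b - 3)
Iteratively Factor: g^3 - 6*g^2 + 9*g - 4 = (g - 1)*(g^2 - 5*g + 4) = (g - 4)*(g - 1)*(g - 1)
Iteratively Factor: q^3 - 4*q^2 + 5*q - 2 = (q - 2)*(q^2 - 2*q + 1) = (q - 2)*(q - 1)*(q - 1)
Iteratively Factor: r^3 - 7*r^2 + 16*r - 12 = (r - 2)*(r^2 - 5*r + 6) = (r - 2)^2*(r - 3)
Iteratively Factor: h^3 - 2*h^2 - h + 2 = (h - 1)*(h^2 - h - 2) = (h - 2)*(h - 1)*(h + 1)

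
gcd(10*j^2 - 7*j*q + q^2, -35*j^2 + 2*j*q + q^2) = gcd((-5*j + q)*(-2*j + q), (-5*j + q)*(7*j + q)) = -5*j + q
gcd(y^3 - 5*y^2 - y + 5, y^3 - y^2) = y - 1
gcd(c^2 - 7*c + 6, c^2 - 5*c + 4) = c - 1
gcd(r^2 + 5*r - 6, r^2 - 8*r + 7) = r - 1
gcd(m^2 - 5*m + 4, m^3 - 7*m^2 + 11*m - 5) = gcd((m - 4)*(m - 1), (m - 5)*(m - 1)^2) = m - 1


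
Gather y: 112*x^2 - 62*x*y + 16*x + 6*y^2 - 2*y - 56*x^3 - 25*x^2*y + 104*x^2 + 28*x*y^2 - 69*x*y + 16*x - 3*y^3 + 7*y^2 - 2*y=-56*x^3 + 216*x^2 + 32*x - 3*y^3 + y^2*(28*x + 13) + y*(-25*x^2 - 131*x - 4)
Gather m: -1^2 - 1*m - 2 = -m - 3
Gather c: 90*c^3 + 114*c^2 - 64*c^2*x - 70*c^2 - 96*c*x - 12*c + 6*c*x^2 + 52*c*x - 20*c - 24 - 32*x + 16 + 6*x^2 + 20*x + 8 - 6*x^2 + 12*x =90*c^3 + c^2*(44 - 64*x) + c*(6*x^2 - 44*x - 32)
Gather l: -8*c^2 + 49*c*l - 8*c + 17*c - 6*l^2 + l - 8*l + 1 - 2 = -8*c^2 + 9*c - 6*l^2 + l*(49*c - 7) - 1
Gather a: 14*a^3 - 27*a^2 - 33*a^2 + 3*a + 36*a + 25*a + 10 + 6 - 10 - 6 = 14*a^3 - 60*a^2 + 64*a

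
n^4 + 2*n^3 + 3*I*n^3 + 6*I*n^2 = n^2*(n + 2)*(n + 3*I)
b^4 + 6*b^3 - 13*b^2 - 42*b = b*(b - 3)*(b + 2)*(b + 7)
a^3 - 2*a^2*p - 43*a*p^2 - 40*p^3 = (a - 8*p)*(a + p)*(a + 5*p)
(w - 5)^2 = w^2 - 10*w + 25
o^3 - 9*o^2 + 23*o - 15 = (o - 5)*(o - 3)*(o - 1)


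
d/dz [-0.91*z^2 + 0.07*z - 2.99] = 0.07 - 1.82*z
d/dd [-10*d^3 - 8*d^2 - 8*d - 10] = -30*d^2 - 16*d - 8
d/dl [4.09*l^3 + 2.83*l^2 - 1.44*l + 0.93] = 12.27*l^2 + 5.66*l - 1.44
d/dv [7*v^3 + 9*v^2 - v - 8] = 21*v^2 + 18*v - 1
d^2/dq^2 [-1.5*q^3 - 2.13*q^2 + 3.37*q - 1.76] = -9.0*q - 4.26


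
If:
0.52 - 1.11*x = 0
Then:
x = 0.47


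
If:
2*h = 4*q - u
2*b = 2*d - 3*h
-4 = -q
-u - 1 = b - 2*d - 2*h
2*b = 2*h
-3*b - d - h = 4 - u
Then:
No Solution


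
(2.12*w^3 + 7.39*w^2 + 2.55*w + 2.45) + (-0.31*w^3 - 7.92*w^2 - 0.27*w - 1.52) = 1.81*w^3 - 0.53*w^2 + 2.28*w + 0.93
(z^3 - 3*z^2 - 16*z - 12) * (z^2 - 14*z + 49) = z^5 - 17*z^4 + 75*z^3 + 65*z^2 - 616*z - 588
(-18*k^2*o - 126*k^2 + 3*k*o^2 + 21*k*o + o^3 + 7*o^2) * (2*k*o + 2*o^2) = -36*k^3*o^2 - 252*k^3*o - 30*k^2*o^3 - 210*k^2*o^2 + 8*k*o^4 + 56*k*o^3 + 2*o^5 + 14*o^4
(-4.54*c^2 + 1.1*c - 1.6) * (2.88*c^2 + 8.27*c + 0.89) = -13.0752*c^4 - 34.3778*c^3 + 0.448399999999999*c^2 - 12.253*c - 1.424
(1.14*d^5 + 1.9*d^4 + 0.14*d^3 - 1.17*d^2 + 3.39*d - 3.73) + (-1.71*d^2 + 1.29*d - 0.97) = 1.14*d^5 + 1.9*d^4 + 0.14*d^3 - 2.88*d^2 + 4.68*d - 4.7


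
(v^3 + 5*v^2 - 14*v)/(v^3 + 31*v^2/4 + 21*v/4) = 4*(v - 2)/(4*v + 3)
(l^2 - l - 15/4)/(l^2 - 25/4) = (2*l + 3)/(2*l + 5)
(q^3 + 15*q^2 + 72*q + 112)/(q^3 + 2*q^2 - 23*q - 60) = (q^2 + 11*q + 28)/(q^2 - 2*q - 15)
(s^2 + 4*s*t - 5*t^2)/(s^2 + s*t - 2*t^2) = (s + 5*t)/(s + 2*t)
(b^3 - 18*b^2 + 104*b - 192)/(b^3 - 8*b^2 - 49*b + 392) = (b^2 - 10*b + 24)/(b^2 - 49)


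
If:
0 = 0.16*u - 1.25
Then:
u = 7.81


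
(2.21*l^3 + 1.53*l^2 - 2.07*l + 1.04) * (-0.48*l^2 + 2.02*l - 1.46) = -1.0608*l^5 + 3.7298*l^4 + 0.8576*l^3 - 6.9144*l^2 + 5.123*l - 1.5184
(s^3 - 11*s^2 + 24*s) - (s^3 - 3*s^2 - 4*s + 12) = -8*s^2 + 28*s - 12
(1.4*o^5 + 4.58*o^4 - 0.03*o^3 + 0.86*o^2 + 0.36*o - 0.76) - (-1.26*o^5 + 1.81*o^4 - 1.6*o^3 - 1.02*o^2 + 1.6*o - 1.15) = 2.66*o^5 + 2.77*o^4 + 1.57*o^3 + 1.88*o^2 - 1.24*o + 0.39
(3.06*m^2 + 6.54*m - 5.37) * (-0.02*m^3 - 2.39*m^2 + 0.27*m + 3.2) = -0.0612*m^5 - 7.4442*m^4 - 14.697*m^3 + 24.3921*m^2 + 19.4781*m - 17.184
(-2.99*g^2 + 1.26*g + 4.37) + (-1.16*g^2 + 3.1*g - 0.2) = -4.15*g^2 + 4.36*g + 4.17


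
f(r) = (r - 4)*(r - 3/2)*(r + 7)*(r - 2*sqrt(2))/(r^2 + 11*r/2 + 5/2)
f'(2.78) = -0.61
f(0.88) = -3.66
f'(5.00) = 2.57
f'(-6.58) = -100.35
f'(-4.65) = -1675.16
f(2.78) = 0.03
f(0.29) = -19.88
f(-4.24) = 324.63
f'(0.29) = 55.81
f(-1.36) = 115.68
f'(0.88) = 11.77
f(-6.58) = -35.16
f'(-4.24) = -364.60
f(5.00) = 1.66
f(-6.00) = -120.39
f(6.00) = 5.19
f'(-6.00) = -220.94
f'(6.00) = 4.51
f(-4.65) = 643.66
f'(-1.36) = 33.59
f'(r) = (-2*r - 11/2)*(r - 4)*(r - 3/2)*(r + 7)*(r - 2*sqrt(2))/(r^2 + 11*r/2 + 5/2)^2 + (r - 4)*(r - 3/2)*(r + 7)/(r^2 + 11*r/2 + 5/2) + (r - 4)*(r - 3/2)*(r - 2*sqrt(2))/(r^2 + 11*r/2 + 5/2) + (r - 4)*(r + 7)*(r - 2*sqrt(2))/(r^2 + 11*r/2 + 5/2) + (r - 3/2)*(r + 7)*(r - 2*sqrt(2))/(r^2 + 11*r/2 + 5/2) = 2*(4*r^5 - 4*sqrt(2)*r^4 + 36*r^4 - 44*sqrt(2)*r^3 + 53*r^3 - 419*r^2 - 193*sqrt(2)*r^2 - 325*r + 306*sqrt(2)*r + 210 + 1249*sqrt(2))/(4*r^4 + 44*r^3 + 141*r^2 + 110*r + 25)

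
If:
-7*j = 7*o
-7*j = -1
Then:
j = 1/7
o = -1/7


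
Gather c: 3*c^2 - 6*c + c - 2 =3*c^2 - 5*c - 2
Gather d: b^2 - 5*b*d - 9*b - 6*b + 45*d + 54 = b^2 - 15*b + d*(45 - 5*b) + 54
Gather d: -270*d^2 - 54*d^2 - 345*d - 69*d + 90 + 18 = -324*d^2 - 414*d + 108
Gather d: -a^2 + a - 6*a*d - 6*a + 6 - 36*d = -a^2 - 5*a + d*(-6*a - 36) + 6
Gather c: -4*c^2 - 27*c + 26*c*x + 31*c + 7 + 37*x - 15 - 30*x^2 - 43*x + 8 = -4*c^2 + c*(26*x + 4) - 30*x^2 - 6*x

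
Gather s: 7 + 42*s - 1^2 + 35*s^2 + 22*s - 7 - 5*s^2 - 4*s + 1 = 30*s^2 + 60*s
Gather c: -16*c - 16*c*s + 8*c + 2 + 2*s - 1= c*(-16*s - 8) + 2*s + 1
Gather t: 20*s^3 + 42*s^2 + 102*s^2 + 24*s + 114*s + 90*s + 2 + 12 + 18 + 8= 20*s^3 + 144*s^2 + 228*s + 40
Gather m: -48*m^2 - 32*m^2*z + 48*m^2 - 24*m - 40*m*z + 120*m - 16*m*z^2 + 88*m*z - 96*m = -32*m^2*z + m*(-16*z^2 + 48*z)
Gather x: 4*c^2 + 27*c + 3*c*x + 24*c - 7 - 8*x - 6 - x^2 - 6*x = 4*c^2 + 51*c - x^2 + x*(3*c - 14) - 13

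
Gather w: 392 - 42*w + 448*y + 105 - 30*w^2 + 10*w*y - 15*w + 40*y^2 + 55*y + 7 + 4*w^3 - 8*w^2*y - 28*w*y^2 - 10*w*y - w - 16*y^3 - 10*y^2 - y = 4*w^3 + w^2*(-8*y - 30) + w*(-28*y^2 - 58) - 16*y^3 + 30*y^2 + 502*y + 504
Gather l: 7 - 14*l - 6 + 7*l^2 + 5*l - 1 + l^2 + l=8*l^2 - 8*l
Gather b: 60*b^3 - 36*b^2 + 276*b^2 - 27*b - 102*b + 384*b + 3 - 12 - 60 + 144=60*b^3 + 240*b^2 + 255*b + 75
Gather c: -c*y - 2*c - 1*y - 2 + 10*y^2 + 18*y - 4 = c*(-y - 2) + 10*y^2 + 17*y - 6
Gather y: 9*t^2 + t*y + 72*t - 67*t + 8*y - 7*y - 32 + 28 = 9*t^2 + 5*t + y*(t + 1) - 4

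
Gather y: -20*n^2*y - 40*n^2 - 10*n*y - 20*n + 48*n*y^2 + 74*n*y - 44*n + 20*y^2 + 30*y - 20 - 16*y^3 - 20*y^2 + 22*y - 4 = -40*n^2 + 48*n*y^2 - 64*n - 16*y^3 + y*(-20*n^2 + 64*n + 52) - 24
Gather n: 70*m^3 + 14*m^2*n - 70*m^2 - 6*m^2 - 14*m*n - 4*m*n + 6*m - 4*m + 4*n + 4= 70*m^3 - 76*m^2 + 2*m + n*(14*m^2 - 18*m + 4) + 4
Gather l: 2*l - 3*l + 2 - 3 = -l - 1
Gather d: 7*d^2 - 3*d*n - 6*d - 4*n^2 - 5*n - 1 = 7*d^2 + d*(-3*n - 6) - 4*n^2 - 5*n - 1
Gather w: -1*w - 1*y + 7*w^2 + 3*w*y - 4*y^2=7*w^2 + w*(3*y - 1) - 4*y^2 - y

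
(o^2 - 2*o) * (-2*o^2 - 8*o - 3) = -2*o^4 - 4*o^3 + 13*o^2 + 6*o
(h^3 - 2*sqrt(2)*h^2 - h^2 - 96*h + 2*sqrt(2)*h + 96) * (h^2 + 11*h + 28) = h^5 - 2*sqrt(2)*h^4 + 10*h^4 - 79*h^3 - 20*sqrt(2)*h^3 - 988*h^2 - 34*sqrt(2)*h^2 - 1632*h + 56*sqrt(2)*h + 2688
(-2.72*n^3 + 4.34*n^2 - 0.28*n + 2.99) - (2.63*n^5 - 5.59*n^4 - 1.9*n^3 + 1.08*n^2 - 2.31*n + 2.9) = -2.63*n^5 + 5.59*n^4 - 0.82*n^3 + 3.26*n^2 + 2.03*n + 0.0900000000000003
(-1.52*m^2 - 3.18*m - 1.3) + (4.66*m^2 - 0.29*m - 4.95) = 3.14*m^2 - 3.47*m - 6.25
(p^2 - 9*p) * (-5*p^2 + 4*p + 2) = -5*p^4 + 49*p^3 - 34*p^2 - 18*p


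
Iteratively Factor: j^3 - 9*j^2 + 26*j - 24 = (j - 3)*(j^2 - 6*j + 8) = (j - 4)*(j - 3)*(j - 2)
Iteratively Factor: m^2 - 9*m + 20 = (m - 5)*(m - 4)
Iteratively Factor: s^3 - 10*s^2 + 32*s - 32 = (s - 4)*(s^2 - 6*s + 8) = (s - 4)*(s - 2)*(s - 4)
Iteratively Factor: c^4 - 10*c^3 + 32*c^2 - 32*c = (c)*(c^3 - 10*c^2 + 32*c - 32) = c*(c - 4)*(c^2 - 6*c + 8) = c*(c - 4)^2*(c - 2)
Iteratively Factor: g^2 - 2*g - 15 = (g - 5)*(g + 3)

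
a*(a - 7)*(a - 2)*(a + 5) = a^4 - 4*a^3 - 31*a^2 + 70*a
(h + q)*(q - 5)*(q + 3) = h*q^2 - 2*h*q - 15*h + q^3 - 2*q^2 - 15*q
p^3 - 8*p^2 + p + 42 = (p - 7)*(p - 3)*(p + 2)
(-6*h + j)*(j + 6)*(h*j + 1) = -6*h^2*j^2 - 36*h^2*j + h*j^3 + 6*h*j^2 - 6*h*j - 36*h + j^2 + 6*j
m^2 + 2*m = m*(m + 2)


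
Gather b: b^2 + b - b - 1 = b^2 - 1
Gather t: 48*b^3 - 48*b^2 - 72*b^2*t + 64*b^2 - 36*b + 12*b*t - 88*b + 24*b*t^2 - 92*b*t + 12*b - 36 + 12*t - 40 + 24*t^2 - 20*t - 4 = 48*b^3 + 16*b^2 - 112*b + t^2*(24*b + 24) + t*(-72*b^2 - 80*b - 8) - 80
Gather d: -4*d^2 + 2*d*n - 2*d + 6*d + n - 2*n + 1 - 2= -4*d^2 + d*(2*n + 4) - n - 1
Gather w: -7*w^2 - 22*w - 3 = -7*w^2 - 22*w - 3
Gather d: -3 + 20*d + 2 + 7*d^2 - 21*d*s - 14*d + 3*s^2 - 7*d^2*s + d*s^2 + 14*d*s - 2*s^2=d^2*(7 - 7*s) + d*(s^2 - 7*s + 6) + s^2 - 1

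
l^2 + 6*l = l*(l + 6)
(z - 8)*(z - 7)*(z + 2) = z^3 - 13*z^2 + 26*z + 112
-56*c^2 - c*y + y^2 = (-8*c + y)*(7*c + y)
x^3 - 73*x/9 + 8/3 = (x - 8/3)*(x - 1/3)*(x + 3)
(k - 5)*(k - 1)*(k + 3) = k^3 - 3*k^2 - 13*k + 15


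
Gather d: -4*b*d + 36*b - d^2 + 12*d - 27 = 36*b - d^2 + d*(12 - 4*b) - 27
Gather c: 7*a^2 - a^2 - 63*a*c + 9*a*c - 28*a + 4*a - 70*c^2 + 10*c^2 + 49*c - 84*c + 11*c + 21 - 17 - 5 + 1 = 6*a^2 - 24*a - 60*c^2 + c*(-54*a - 24)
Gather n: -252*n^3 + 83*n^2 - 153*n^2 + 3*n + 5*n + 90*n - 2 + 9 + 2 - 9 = -252*n^3 - 70*n^2 + 98*n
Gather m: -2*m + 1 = 1 - 2*m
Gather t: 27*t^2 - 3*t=27*t^2 - 3*t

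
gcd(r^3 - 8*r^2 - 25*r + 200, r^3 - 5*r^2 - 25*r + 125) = r^2 - 25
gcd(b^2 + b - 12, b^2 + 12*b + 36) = 1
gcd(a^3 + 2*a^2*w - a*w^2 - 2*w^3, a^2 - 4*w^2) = a + 2*w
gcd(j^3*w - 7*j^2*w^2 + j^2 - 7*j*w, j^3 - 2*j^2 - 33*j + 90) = 1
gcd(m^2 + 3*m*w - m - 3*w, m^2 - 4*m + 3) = m - 1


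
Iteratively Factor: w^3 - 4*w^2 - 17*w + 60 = (w + 4)*(w^2 - 8*w + 15) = (w - 3)*(w + 4)*(w - 5)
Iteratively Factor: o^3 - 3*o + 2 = (o - 1)*(o^2 + o - 2) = (o - 1)*(o + 2)*(o - 1)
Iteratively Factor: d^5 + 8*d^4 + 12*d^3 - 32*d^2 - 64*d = (d - 2)*(d^4 + 10*d^3 + 32*d^2 + 32*d) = d*(d - 2)*(d^3 + 10*d^2 + 32*d + 32) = d*(d - 2)*(d + 4)*(d^2 + 6*d + 8) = d*(d - 2)*(d + 2)*(d + 4)*(d + 4)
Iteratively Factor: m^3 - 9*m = (m + 3)*(m^2 - 3*m) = m*(m + 3)*(m - 3)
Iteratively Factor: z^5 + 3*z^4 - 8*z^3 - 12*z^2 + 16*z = (z)*(z^4 + 3*z^3 - 8*z^2 - 12*z + 16) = z*(z + 2)*(z^3 + z^2 - 10*z + 8) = z*(z - 2)*(z + 2)*(z^2 + 3*z - 4) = z*(z - 2)*(z + 2)*(z + 4)*(z - 1)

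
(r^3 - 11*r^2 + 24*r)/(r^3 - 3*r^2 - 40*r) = (r - 3)/(r + 5)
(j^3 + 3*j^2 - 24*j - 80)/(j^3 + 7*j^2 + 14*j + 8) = (j^2 - j - 20)/(j^2 + 3*j + 2)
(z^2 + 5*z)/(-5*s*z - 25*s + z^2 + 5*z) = z/(-5*s + z)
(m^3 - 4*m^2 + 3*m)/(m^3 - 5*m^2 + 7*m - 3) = m/(m - 1)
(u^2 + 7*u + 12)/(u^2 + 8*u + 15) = (u + 4)/(u + 5)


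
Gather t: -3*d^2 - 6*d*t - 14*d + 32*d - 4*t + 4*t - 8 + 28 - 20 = -3*d^2 - 6*d*t + 18*d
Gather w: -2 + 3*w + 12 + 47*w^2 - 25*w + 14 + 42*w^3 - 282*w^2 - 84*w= 42*w^3 - 235*w^2 - 106*w + 24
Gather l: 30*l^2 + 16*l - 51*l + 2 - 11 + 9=30*l^2 - 35*l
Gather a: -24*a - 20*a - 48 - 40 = -44*a - 88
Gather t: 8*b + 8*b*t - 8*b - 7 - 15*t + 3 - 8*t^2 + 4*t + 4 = -8*t^2 + t*(8*b - 11)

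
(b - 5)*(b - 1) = b^2 - 6*b + 5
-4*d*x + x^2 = x*(-4*d + x)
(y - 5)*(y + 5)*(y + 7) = y^3 + 7*y^2 - 25*y - 175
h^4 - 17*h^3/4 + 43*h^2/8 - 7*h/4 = h*(h - 2)*(h - 7/4)*(h - 1/2)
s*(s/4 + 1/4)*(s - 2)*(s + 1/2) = s^4/4 - s^3/8 - 5*s^2/8 - s/4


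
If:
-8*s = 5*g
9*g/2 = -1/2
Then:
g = -1/9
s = 5/72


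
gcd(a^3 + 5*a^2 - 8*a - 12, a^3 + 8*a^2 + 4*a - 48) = a^2 + 4*a - 12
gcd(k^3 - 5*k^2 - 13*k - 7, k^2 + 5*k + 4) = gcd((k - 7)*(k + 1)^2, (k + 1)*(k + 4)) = k + 1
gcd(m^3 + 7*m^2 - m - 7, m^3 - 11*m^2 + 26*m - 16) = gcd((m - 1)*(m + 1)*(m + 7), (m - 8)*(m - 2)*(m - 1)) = m - 1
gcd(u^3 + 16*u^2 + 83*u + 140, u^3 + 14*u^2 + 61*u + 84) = u^2 + 11*u + 28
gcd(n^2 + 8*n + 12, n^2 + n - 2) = n + 2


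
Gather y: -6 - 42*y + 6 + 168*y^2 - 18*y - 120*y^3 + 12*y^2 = -120*y^3 + 180*y^2 - 60*y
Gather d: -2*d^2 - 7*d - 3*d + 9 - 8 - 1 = -2*d^2 - 10*d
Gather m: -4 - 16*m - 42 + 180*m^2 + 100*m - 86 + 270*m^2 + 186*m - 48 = 450*m^2 + 270*m - 180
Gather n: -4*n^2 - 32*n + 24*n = -4*n^2 - 8*n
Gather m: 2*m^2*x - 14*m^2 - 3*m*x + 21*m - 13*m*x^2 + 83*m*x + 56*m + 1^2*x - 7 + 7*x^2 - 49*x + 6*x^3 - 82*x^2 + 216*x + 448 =m^2*(2*x - 14) + m*(-13*x^2 + 80*x + 77) + 6*x^3 - 75*x^2 + 168*x + 441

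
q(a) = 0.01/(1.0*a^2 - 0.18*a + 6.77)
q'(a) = 0.01*(0.18 - 2.0*a)/(1.0*a^2 - 0.18*a + 6.77)^2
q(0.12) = 0.00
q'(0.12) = -0.00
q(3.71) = 0.00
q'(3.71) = -0.00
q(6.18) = 0.00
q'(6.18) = -0.00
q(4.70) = 0.00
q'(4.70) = -0.00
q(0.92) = 0.00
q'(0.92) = -0.00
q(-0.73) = 0.00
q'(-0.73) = 0.00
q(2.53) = 0.00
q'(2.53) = -0.00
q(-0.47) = 0.00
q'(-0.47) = 0.00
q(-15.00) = 0.00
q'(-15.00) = 0.00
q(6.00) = 0.00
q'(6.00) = -0.00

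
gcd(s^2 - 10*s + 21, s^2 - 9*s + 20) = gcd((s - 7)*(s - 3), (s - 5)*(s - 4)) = 1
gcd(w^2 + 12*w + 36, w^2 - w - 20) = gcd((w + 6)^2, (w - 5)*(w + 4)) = 1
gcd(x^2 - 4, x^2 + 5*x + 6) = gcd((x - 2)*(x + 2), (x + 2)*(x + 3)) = x + 2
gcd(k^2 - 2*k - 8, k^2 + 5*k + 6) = k + 2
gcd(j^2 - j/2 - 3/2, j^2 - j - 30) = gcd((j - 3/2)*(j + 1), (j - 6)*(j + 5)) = 1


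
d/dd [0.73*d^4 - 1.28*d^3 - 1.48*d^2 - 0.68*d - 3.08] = 2.92*d^3 - 3.84*d^2 - 2.96*d - 0.68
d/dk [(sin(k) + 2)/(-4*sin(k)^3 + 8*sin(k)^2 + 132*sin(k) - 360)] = (sin(k)^3 + 2*sin(k)^2 - 4*sin(k) - 78)*cos(k)/(2*(sin(k)^3 - 2*sin(k)^2 - 33*sin(k) + 90)^2)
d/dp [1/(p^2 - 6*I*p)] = 2*(-p + 3*I)/(p^2*(p - 6*I)^2)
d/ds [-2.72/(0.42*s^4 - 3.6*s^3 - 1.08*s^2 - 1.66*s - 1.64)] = (4.5696*s^3 - 29.376*s^2 - 5.8752*s - 4.5152)/(-0.42*s^4 + 3.6*s^3 + 1.08*s^2 + 1.66*s + 1.64)^2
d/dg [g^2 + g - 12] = 2*g + 1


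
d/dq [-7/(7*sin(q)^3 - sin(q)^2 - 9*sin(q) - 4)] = 7*(21*sin(q)^2 - 2*sin(q) - 9)*cos(q)/(-7*sin(q)^3 + sin(q)^2 + 9*sin(q) + 4)^2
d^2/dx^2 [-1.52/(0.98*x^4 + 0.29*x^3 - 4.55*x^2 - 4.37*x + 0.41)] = ((17.8752*x^2 + 2.6448*x - 13.832)*(0.98*x^4 + 0.29*x^3 - 4.55*x^2 - 4.37*x + 0.41) - 1.52*(3.92*x^3 + 0.87*x^2 - 9.1*x - 4.37)*(7.84*x^3 + 1.74*x^2 - 18.2*x - 8.74))/(0.98*x^4 + 0.29*x^3 - 4.55*x^2 - 4.37*x + 0.41)^3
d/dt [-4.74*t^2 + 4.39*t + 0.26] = 4.39 - 9.48*t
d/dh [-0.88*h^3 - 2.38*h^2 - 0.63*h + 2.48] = -2.64*h^2 - 4.76*h - 0.63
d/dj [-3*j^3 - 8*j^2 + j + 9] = -9*j^2 - 16*j + 1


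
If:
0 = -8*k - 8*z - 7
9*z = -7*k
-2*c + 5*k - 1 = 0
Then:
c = -331/32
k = -63/16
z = 49/16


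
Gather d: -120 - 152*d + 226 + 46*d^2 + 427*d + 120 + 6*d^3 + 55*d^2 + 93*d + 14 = 6*d^3 + 101*d^2 + 368*d + 240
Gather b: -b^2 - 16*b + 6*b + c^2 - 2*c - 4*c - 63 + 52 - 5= -b^2 - 10*b + c^2 - 6*c - 16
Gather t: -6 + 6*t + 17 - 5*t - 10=t + 1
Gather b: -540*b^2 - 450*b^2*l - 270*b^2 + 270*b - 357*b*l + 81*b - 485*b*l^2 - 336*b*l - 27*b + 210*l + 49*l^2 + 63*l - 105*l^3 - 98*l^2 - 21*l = b^2*(-450*l - 810) + b*(-485*l^2 - 693*l + 324) - 105*l^3 - 49*l^2 + 252*l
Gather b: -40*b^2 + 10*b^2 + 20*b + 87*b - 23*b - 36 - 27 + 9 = -30*b^2 + 84*b - 54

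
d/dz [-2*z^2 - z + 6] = -4*z - 1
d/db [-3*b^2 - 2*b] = -6*b - 2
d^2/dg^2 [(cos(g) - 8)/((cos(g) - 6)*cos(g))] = (26*sin(g)^4/cos(g)^3 + sin(g)^2 - 143 + 292/cos(g) + 288/cos(g)^2 - 602/cos(g)^3)/(cos(g) - 6)^3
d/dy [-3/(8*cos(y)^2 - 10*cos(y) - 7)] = 6*(5 - 8*cos(y))*sin(y)/(-8*cos(y)^2 + 10*cos(y) + 7)^2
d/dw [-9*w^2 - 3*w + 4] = -18*w - 3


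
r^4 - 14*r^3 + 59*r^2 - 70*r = r*(r - 7)*(r - 5)*(r - 2)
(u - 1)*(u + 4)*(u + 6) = u^3 + 9*u^2 + 14*u - 24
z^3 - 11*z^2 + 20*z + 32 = (z - 8)*(z - 4)*(z + 1)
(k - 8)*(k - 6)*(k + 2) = k^3 - 12*k^2 + 20*k + 96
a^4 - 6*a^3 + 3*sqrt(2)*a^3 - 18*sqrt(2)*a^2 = a^2*(a - 6)*(a + 3*sqrt(2))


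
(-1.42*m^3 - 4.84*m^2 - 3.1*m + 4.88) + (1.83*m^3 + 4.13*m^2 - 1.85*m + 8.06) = 0.41*m^3 - 0.71*m^2 - 4.95*m + 12.94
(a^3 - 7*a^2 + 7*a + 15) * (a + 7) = a^4 - 42*a^2 + 64*a + 105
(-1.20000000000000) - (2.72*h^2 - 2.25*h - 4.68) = -2.72*h^2 + 2.25*h + 3.48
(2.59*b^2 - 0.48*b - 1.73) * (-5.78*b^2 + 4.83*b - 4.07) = -14.9702*b^4 + 15.2841*b^3 - 2.8603*b^2 - 6.4023*b + 7.0411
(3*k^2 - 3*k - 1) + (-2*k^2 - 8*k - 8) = k^2 - 11*k - 9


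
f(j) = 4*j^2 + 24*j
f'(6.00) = 72.00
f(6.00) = 288.00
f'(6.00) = 72.00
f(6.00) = 288.00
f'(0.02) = 24.16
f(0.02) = 0.48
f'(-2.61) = 3.12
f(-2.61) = -35.39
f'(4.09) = 56.72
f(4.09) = 165.07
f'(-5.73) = -21.84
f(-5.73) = -6.19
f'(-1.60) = 11.20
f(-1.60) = -28.16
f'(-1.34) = 13.28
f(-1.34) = -24.98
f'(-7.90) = -39.20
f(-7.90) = 60.04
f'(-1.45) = 12.40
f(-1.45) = -26.39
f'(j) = 8*j + 24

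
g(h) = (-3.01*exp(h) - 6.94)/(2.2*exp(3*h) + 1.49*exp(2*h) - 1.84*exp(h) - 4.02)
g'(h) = (-3.01*exp(h) - 6.94)*(-6.6*exp(3*h) - 2.98*exp(2*h) + 1.84*exp(h))/(2.2*exp(3*h) + 1.49*exp(2*h) - 1.84*exp(h) - 4.02)^2 - 3.01*exp(h)/(2.2*exp(3*h) + 1.49*exp(2*h) - 1.84*exp(h) - 4.02)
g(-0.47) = 2.18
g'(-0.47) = 1.34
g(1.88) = -0.04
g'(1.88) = 0.09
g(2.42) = -0.01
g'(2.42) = 0.03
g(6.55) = -0.00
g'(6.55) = 0.00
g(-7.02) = 1.73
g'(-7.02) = -0.00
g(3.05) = -0.00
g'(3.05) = 0.01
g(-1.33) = 1.77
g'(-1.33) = 0.12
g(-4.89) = 1.73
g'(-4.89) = -0.00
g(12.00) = 0.00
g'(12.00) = 0.00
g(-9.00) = 1.73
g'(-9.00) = 0.00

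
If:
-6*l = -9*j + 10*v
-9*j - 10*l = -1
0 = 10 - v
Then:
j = 503/72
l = -99/16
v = 10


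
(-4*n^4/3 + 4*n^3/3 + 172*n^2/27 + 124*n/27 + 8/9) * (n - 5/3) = -4*n^5/3 + 32*n^4/9 + 112*n^3/27 - 488*n^2/81 - 548*n/81 - 40/27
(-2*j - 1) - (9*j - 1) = -11*j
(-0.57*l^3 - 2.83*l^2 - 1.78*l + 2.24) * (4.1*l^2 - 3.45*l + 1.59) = -2.337*l^5 - 9.6365*l^4 + 1.5592*l^3 + 10.8253*l^2 - 10.5582*l + 3.5616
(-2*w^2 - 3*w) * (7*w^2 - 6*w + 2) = -14*w^4 - 9*w^3 + 14*w^2 - 6*w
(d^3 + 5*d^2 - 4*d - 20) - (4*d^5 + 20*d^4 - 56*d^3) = -4*d^5 - 20*d^4 + 57*d^3 + 5*d^2 - 4*d - 20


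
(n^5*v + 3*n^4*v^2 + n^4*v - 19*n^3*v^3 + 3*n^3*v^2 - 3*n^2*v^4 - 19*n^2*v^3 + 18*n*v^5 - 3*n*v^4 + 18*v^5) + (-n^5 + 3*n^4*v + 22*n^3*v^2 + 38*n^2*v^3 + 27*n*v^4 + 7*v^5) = n^5*v - n^5 + 3*n^4*v^2 + 4*n^4*v - 19*n^3*v^3 + 25*n^3*v^2 - 3*n^2*v^4 + 19*n^2*v^3 + 18*n*v^5 + 24*n*v^4 + 25*v^5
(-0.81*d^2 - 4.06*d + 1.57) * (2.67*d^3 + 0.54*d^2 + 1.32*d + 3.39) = -2.1627*d^5 - 11.2776*d^4 + 0.9303*d^3 - 7.2573*d^2 - 11.691*d + 5.3223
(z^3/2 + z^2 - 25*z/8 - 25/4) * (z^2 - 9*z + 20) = z^5/2 - 7*z^4/2 - 17*z^3/8 + 335*z^2/8 - 25*z/4 - 125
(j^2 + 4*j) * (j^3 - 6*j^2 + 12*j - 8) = j^5 - 2*j^4 - 12*j^3 + 40*j^2 - 32*j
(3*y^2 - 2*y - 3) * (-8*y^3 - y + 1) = -24*y^5 + 16*y^4 + 21*y^3 + 5*y^2 + y - 3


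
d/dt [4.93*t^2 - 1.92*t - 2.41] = 9.86*t - 1.92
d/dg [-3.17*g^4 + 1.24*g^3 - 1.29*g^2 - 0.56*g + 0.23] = -12.68*g^3 + 3.72*g^2 - 2.58*g - 0.56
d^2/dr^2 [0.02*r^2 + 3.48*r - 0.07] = 0.0400000000000000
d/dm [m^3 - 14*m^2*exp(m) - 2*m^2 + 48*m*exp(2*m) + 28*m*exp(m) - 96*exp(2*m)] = -14*m^2*exp(m) + 3*m^2 + 96*m*exp(2*m) - 4*m - 144*exp(2*m) + 28*exp(m)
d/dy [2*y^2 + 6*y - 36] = 4*y + 6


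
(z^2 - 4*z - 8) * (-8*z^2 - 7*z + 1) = -8*z^4 + 25*z^3 + 93*z^2 + 52*z - 8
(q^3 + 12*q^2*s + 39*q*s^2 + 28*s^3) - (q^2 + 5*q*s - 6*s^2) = q^3 + 12*q^2*s - q^2 + 39*q*s^2 - 5*q*s + 28*s^3 + 6*s^2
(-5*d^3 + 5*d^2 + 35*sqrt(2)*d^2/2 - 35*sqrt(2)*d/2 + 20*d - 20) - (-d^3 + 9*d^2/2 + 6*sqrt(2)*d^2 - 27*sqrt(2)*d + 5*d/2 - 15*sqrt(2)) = -4*d^3 + d^2/2 + 23*sqrt(2)*d^2/2 + 19*sqrt(2)*d/2 + 35*d/2 - 20 + 15*sqrt(2)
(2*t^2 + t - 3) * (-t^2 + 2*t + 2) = -2*t^4 + 3*t^3 + 9*t^2 - 4*t - 6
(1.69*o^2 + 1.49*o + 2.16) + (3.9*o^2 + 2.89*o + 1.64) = 5.59*o^2 + 4.38*o + 3.8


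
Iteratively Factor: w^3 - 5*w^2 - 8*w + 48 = (w - 4)*(w^2 - w - 12) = (w - 4)*(w + 3)*(w - 4)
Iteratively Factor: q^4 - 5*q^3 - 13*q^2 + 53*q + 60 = (q + 1)*(q^3 - 6*q^2 - 7*q + 60) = (q - 5)*(q + 1)*(q^2 - q - 12) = (q - 5)*(q + 1)*(q + 3)*(q - 4)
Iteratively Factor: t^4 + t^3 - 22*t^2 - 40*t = (t + 4)*(t^3 - 3*t^2 - 10*t) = (t - 5)*(t + 4)*(t^2 + 2*t) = t*(t - 5)*(t + 4)*(t + 2)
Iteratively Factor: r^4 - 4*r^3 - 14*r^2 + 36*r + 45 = (r - 5)*(r^3 + r^2 - 9*r - 9) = (r - 5)*(r + 1)*(r^2 - 9) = (r - 5)*(r - 3)*(r + 1)*(r + 3)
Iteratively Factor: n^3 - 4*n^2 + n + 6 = (n + 1)*(n^2 - 5*n + 6) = (n - 2)*(n + 1)*(n - 3)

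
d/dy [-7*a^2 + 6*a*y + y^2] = 6*a + 2*y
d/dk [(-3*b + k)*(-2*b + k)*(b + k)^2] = 7*b^3 - 6*b^2*k - 9*b*k^2 + 4*k^3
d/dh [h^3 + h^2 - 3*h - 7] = 3*h^2 + 2*h - 3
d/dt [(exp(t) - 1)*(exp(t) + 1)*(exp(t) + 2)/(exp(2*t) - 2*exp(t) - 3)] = (exp(2*t) - 6*exp(t) - 1)*exp(t)/(exp(2*t) - 6*exp(t) + 9)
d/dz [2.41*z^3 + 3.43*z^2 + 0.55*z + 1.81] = 7.23*z^2 + 6.86*z + 0.55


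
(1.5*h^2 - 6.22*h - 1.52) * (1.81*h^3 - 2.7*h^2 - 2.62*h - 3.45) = 2.715*h^5 - 15.3082*h^4 + 10.1128*h^3 + 15.2254*h^2 + 25.4414*h + 5.244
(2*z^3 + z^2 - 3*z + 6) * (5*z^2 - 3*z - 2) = 10*z^5 - z^4 - 22*z^3 + 37*z^2 - 12*z - 12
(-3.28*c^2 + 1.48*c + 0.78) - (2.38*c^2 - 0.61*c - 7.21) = -5.66*c^2 + 2.09*c + 7.99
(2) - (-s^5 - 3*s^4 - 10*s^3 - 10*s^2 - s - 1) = s^5 + 3*s^4 + 10*s^3 + 10*s^2 + s + 3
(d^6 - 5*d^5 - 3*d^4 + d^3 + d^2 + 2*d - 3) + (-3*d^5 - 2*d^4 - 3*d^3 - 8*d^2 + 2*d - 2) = d^6 - 8*d^5 - 5*d^4 - 2*d^3 - 7*d^2 + 4*d - 5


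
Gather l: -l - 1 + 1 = -l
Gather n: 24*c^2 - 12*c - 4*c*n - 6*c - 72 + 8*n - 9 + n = 24*c^2 - 18*c + n*(9 - 4*c) - 81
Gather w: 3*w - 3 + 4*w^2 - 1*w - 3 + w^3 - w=w^3 + 4*w^2 + w - 6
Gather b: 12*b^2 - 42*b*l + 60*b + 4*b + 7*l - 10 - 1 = 12*b^2 + b*(64 - 42*l) + 7*l - 11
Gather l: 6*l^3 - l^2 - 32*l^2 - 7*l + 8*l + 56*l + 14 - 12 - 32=6*l^3 - 33*l^2 + 57*l - 30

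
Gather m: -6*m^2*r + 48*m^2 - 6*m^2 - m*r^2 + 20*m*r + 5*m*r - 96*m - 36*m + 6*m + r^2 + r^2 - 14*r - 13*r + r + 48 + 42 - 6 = m^2*(42 - 6*r) + m*(-r^2 + 25*r - 126) + 2*r^2 - 26*r + 84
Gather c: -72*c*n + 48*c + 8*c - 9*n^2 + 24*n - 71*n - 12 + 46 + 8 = c*(56 - 72*n) - 9*n^2 - 47*n + 42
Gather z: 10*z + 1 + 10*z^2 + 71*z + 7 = 10*z^2 + 81*z + 8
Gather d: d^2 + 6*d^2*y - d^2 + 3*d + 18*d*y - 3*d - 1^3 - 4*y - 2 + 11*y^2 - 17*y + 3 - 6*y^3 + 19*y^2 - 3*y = 6*d^2*y + 18*d*y - 6*y^3 + 30*y^2 - 24*y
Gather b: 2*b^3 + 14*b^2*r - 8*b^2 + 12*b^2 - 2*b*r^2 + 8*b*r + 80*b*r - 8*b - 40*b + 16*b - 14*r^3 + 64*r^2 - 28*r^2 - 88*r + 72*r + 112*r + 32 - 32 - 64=2*b^3 + b^2*(14*r + 4) + b*(-2*r^2 + 88*r - 32) - 14*r^3 + 36*r^2 + 96*r - 64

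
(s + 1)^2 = s^2 + 2*s + 1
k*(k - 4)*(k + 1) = k^3 - 3*k^2 - 4*k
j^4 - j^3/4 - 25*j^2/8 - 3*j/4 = j*(j - 2)*(j + 1/4)*(j + 3/2)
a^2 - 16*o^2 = (a - 4*o)*(a + 4*o)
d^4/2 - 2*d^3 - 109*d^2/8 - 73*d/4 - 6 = (d/2 + 1)*(d - 8)*(d + 1/2)*(d + 3/2)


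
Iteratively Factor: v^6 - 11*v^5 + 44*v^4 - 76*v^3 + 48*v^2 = (v - 3)*(v^5 - 8*v^4 + 20*v^3 - 16*v^2) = (v - 4)*(v - 3)*(v^4 - 4*v^3 + 4*v^2) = v*(v - 4)*(v - 3)*(v^3 - 4*v^2 + 4*v) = v^2*(v - 4)*(v - 3)*(v^2 - 4*v + 4) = v^2*(v - 4)*(v - 3)*(v - 2)*(v - 2)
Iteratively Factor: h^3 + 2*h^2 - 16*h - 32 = (h + 4)*(h^2 - 2*h - 8) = (h + 2)*(h + 4)*(h - 4)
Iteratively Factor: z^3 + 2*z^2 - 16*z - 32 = (z - 4)*(z^2 + 6*z + 8) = (z - 4)*(z + 2)*(z + 4)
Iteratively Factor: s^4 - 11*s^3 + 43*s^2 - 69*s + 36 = (s - 4)*(s^3 - 7*s^2 + 15*s - 9) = (s - 4)*(s - 3)*(s^2 - 4*s + 3) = (s - 4)*(s - 3)*(s - 1)*(s - 3)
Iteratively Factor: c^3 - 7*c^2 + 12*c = (c - 3)*(c^2 - 4*c) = c*(c - 3)*(c - 4)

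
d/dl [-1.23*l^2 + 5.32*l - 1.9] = 5.32 - 2.46*l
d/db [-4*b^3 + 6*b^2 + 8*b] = -12*b^2 + 12*b + 8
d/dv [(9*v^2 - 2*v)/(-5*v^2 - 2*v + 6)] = 4*(-7*v^2 + 27*v - 3)/(25*v^4 + 20*v^3 - 56*v^2 - 24*v + 36)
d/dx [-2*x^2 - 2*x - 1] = -4*x - 2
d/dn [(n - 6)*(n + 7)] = 2*n + 1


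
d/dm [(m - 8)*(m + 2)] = 2*m - 6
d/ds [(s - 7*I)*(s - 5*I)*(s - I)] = 3*s^2 - 26*I*s - 47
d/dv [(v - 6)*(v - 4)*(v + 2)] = 3*v^2 - 16*v + 4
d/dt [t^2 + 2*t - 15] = 2*t + 2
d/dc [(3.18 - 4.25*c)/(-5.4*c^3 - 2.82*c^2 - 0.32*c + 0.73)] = (-45.9*c^3 + 39.531*c^2 + 17.9352*c - 2.0849)/(29.16*c^6 + 30.456*c^5 + 11.4084*c^4 - 6.0792*c^3 - 4.0148*c^2 - 0.4672*c + 0.5329)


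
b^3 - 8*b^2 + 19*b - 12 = (b - 4)*(b - 3)*(b - 1)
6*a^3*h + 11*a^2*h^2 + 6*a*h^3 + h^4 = h*(a + h)*(2*a + h)*(3*a + h)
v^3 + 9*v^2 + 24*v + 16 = (v + 1)*(v + 4)^2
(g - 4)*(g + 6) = g^2 + 2*g - 24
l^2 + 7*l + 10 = (l + 2)*(l + 5)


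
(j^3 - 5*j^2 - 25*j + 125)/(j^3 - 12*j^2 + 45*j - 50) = (j + 5)/(j - 2)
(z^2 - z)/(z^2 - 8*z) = (z - 1)/(z - 8)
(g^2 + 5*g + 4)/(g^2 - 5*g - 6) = (g + 4)/(g - 6)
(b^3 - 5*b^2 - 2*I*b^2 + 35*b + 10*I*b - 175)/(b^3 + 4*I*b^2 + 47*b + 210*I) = (b - 5)/(b + 6*I)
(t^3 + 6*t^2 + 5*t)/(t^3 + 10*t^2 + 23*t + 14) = t*(t + 5)/(t^2 + 9*t + 14)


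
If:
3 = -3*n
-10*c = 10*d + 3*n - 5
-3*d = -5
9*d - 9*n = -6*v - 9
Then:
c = -13/15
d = 5/3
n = -1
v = -11/2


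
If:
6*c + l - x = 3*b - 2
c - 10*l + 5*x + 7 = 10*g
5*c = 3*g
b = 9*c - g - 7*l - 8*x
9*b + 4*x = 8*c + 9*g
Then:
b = 14579/6109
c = 6957/6109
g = 11595/6109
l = -3023/6109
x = 7200/6109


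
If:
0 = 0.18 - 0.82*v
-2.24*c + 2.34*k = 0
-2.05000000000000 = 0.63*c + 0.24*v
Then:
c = -3.34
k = -3.19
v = 0.22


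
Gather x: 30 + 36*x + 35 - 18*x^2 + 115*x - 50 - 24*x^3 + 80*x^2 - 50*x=-24*x^3 + 62*x^2 + 101*x + 15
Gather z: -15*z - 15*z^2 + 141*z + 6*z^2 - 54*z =-9*z^2 + 72*z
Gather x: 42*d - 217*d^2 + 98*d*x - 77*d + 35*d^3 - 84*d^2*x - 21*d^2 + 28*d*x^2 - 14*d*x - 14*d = 35*d^3 - 238*d^2 + 28*d*x^2 - 49*d + x*(-84*d^2 + 84*d)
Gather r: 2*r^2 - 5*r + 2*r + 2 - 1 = 2*r^2 - 3*r + 1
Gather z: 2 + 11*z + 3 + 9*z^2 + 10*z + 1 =9*z^2 + 21*z + 6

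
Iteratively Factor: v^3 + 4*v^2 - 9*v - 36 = (v + 4)*(v^2 - 9) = (v - 3)*(v + 4)*(v + 3)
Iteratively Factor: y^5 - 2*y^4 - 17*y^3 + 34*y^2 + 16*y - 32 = (y - 2)*(y^4 - 17*y^2 + 16) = (y - 2)*(y + 1)*(y^3 - y^2 - 16*y + 16) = (y - 2)*(y + 1)*(y + 4)*(y^2 - 5*y + 4) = (y - 2)*(y - 1)*(y + 1)*(y + 4)*(y - 4)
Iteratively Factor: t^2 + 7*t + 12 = (t + 4)*(t + 3)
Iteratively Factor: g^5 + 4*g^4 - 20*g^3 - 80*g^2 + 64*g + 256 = (g - 4)*(g^4 + 8*g^3 + 12*g^2 - 32*g - 64) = (g - 4)*(g + 4)*(g^3 + 4*g^2 - 4*g - 16) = (g - 4)*(g + 4)^2*(g^2 - 4) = (g - 4)*(g + 2)*(g + 4)^2*(g - 2)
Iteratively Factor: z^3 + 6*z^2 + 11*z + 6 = (z + 2)*(z^2 + 4*z + 3) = (z + 2)*(z + 3)*(z + 1)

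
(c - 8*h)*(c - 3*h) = c^2 - 11*c*h + 24*h^2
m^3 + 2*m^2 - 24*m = m*(m - 4)*(m + 6)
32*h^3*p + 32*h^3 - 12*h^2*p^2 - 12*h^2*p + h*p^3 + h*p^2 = (-8*h + p)*(-4*h + p)*(h*p + h)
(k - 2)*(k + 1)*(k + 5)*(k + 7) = k^4 + 11*k^3 + 21*k^2 - 59*k - 70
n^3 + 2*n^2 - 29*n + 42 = (n - 3)*(n - 2)*(n + 7)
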